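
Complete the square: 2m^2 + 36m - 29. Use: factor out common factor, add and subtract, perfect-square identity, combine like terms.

2m^2 + 36m - 29
= 2(m^2 + 18m) - 29    [factor out 2 from the m-terms]
= 2(m^2 + 18m + 81 - 81) - 29    [add and subtract 81 inside the bracket]
= 2(m + 9)^2 - 162 - 29    [perfect-square identity]
= 2(m + 9)^2 - 191    [combine constants]

2(m + 9)^2 - 191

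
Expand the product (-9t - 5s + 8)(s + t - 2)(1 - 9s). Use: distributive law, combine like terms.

(-9t - 5s + 8)(s + t - 2)(1 - 9s)
= (-9st - 9t^2 + 18t - 5s^2 - 5st + 10s + 8s + 8t - 16)(1 - 9s)    [distributive law]
= (-14st - 9t^2 + 26t - 5s^2 + 18s - 16)(1 - 9s)    [combine like terms]
= -14st + 126s^2t - 9t^2 + 81st^2 + 26t - 234st - 5s^2 + 45s^3 + 18s - 162s^2 - 16 + 144s    [distributive law]
= -248st + 126s^2t - 9t^2 + 81st^2 + 26t - 167s^2 + 45s^3 + 162s - 16    [combine like terms]

-248st + 126s^2t - 9t^2 + 81st^2 + 26t - 167s^2 + 45s^3 + 162s - 16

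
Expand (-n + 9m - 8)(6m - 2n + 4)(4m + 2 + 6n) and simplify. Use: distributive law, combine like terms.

228m^2n - 72mn - 136mn^2 + 76n^2 + 12n^3 - 168n + 216m^3 + 60m^2 - 152m - 64

(-n + 9m - 8)(6m - 2n + 4)(4m + 2 + 6n)
= (-6mn + 2n^2 - 4n + 54m^2 - 18mn + 36m - 48m + 16n - 32)(4m + 2 + 6n)    [distributive law]
= (-24mn + 2n^2 + 12n + 54m^2 - 12m - 32)(4m + 2 + 6n)    [combine like terms]
= -96m^2n - 48mn - 144mn^2 + 8mn^2 + 4n^2 + 12n^3 + 48mn + 24n + 72n^2 + 216m^3 + 108m^2 + 324m^2n - 48m^2 - 24m - 72mn - 128m - 64 - 192n    [distributive law]
= 228m^2n - 72mn - 136mn^2 + 76n^2 + 12n^3 - 168n + 216m^3 + 60m^2 - 152m - 64    [combine like terms]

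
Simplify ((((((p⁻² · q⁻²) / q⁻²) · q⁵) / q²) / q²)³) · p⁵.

p⁻¹q³

((((((p⁻² · q⁻²) / q⁻²) · q⁵) / q²) / q²)³) · p⁵
= ((((((p⁻² · q⁻²) / q⁻²) · q⁵) / q²)³) / ((q²)³)) · p⁵    [power of a quotient]
= ((((((p⁻² · q⁻²) / q⁻²) · q⁵)³) / ((q²)³)) / ((q²)³)) · p⁵    [power of a quotient]
= ((((((p⁻² · q⁻²) / q⁻²)³) · ((q⁵)³)) / ((q²)³)) / ((q²)³)) · p⁵    [power of a product]
= ((((((p⁻² · q⁻²)³) / ((q⁻²)³)) · ((q⁵)³)) / ((q²)³)) / ((q²)³)) · p⁵    [power of a quotient]
= (((((((p⁻²)³) · ((q⁻²)³)) / ((q⁻²)³)) · ((q⁵)³)) / ((q²)³)) / ((q²)³)) · p⁵    [power of a product]
= (((((p⁻⁶ · ((q⁻²)³)) / ((q⁻²)³)) · ((q⁵)³)) / ((q²)³)) / ((q²)³)) · p⁵    [power of a power]
= (((((p⁻⁶ · q⁻⁶) / ((q⁻²)³)) · ((q⁵)³)) / ((q²)³)) / ((q²)³)) · p⁵    [power of a power]
= (((((p⁻⁶ · q⁻⁶) / q⁻⁶) · ((q⁵)³)) / ((q²)³)) / ((q²)³)) · p⁵    [power of a power]
= (((((p⁻⁶ · q⁻⁶) / q⁻⁶) · q¹⁵) / ((q²)³)) / ((q²)³)) · p⁵    [power of a power]
= (((((p⁻⁶ · q⁻⁶) / q⁻⁶) · q¹⁵) / q⁶) / ((q²)³)) · p⁵    [power of a power]
= (((((p⁻⁶ · q⁻⁶) / q⁻⁶) · q¹⁵) / q⁶) / q⁶) · p⁵    [power of a power]
= p⁻¹q³    [quotient of powers; product of powers]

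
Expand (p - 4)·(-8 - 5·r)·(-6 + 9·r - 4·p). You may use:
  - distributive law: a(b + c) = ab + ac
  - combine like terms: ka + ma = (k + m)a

(p - 4)·(-8 - 5·r)·(-6 + 9·r - 4·p)
= (-8·p - 5·p·r + 32 + 20·r)·(-6 + 9·r - 4·p)    [distributive law]
= 48·p - 72·p·r + 32·p² + 30·p·r - 45·p·r² + 20·p²·r - 192 + 288·r - 128·p - 120·r + 180·r² - 80·p·r    [distributive law]
= -80·p - 122·p·r + 32·p² - 45·p·r² + 20·p²·r - 192 + 168·r + 180·r²    [combine like terms]

-80·p - 122·p·r + 32·p² - 45·p·r² + 20·p²·r - 192 + 168·r + 180·r²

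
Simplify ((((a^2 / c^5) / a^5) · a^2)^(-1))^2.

((((a^2 / c^5) / a^5) · a^2)^(-1))^2
= (((a^2 / c^5) / a^5) · a^2)^(-2)    [power of a power]
= (((a^2 / c^5) / a^5)^(-2)) · ((a^2)^(-2))    [power of a product]
= (((a^2 / c^5)^(-2)) / ((a^5)^(-2))) · ((a^2)^(-2))    [power of a quotient]
= ((((a^2)^(-2)) / ((c^5)^(-2))) / ((a^5)^(-2))) · ((a^2)^(-2))    [power of a quotient]
= ((a^(-4) / ((c^5)^(-2))) / ((a^5)^(-2))) · ((a^2)^(-2))    [power of a power]
= ((a^(-4) / c^(-10)) / ((a^5)^(-2))) · ((a^2)^(-2))    [power of a power]
= ((a^(-4) / c^(-10)) / a^(-10)) · ((a^2)^(-2))    [power of a power]
= ((a^(-4) / c^(-10)) / a^(-10)) · a^(-4)    [power of a power]
= a^2c^10    [quotient of powers; product of powers]

a^2c^10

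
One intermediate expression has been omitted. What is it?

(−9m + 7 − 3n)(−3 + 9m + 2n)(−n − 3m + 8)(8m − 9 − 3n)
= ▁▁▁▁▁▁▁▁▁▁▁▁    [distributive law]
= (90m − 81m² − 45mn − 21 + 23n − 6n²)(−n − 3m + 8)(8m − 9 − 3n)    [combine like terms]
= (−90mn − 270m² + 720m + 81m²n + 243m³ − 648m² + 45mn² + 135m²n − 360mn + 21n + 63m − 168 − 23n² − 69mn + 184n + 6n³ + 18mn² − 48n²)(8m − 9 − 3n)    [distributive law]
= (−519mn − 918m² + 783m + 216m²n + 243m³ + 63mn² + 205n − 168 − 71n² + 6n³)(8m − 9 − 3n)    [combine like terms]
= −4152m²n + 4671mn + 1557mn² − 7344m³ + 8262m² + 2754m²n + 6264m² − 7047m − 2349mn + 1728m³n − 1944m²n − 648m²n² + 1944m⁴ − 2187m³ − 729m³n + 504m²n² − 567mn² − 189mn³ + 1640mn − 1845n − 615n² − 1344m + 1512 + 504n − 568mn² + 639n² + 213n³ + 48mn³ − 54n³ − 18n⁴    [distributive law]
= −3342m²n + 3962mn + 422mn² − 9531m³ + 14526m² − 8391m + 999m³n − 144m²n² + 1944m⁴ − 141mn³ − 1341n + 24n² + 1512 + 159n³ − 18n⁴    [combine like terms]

After distributive law, the bracketed line is:

(27m − 81m² − 18mn − 21 + 63m + 14n + 9n − 27mn − 6n²)(−n − 3m + 8)(8m − 9 − 3n)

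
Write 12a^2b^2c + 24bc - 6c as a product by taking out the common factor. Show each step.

6c(2a^2b^2 + 4b - 1)

12a^2b^2c + 24bc - 6c
= 6(2a^2b^2c + 4bc - c)    [factor out 6]
= 6c(2a^2b^2 + 4b - 1)    [factor out c]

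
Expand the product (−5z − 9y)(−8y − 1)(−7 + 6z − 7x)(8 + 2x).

(−5z − 9y)(−8y − 1)(−7 + 6z − 7x)(8 + 2x)
= (40yz + 5z + 72y² + 9y)(−7 + 6z − 7x)(8 + 2x)    [distributive law]
= (−280yz + 240yz² − 280xyz − 35z + 30z² − 35xz − 504y² + 432y²z − 504xy² − 63y + 54yz − 63xy)(8 + 2x)    [distributive law]
= (−226yz + 240yz² − 280xyz − 35z + 30z² − 35xz − 504y² + 432y²z − 504xy² − 63y − 63xy)(8 + 2x)    [combine like terms]
= −1808yz − 452xyz + 1920yz² + 480xyz² − 2240xyz − 560x²yz − 280z − 70xz + 240z² + 60xz² − 280xz − 70x²z − 4032y² − 1008xy² + 3456y²z + 864xy²z − 4032xy² − 1008x²y² − 504y − 126xy − 504xy − 126x²y    [distributive law]
= −1808yz − 2692xyz + 1920yz² + 480xyz² − 560x²yz − 280z − 350xz + 240z² + 60xz² − 70x²z − 4032y² − 5040xy² + 3456y²z + 864xy²z − 1008x²y² − 504y − 630xy − 126x²y    [combine like terms]

−1808yz − 2692xyz + 1920yz² + 480xyz² − 560x²yz − 280z − 350xz + 240z² + 60xz² − 70x²z − 4032y² − 5040xy² + 3456y²z + 864xy²z − 1008x²y² − 504y − 630xy − 126x²y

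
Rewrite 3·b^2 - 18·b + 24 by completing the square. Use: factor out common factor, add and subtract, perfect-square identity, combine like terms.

3·b^2 - 18·b + 24
= 3(b^2 - 6·b) + 24    [factor out 3 from the b-terms]
= 3(b^2 - 6·b + 9 - 9) + 24    [add and subtract 9 inside the bracket]
= 3(b - 3)^2 - 27 + 24    [perfect-square identity]
= 3(b - 3)^2 - 3    [combine constants]

3(b - 3)^2 - 3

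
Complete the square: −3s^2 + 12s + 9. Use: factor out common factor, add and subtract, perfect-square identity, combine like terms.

−3(s − 2)^2 + 21

−3s^2 + 12s + 9
= −3(s^2 − 4s) + 9    [factor out -3 from the s-terms]
= −3(s^2 − 4s + 4 − 4) + 9    [add and subtract 4 inside the bracket]
= −3(s − 2)^2 + 12 + 9    [perfect-square identity]
= −3(s − 2)^2 + 21    [combine constants]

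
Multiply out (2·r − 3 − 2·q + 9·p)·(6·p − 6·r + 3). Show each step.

(2·r − 3 − 2·q + 9·p)·(6·p − 6·r + 3)
= 12·p·r − 12·r² + 6·r − 18·p + 18·r − 9 − 12·p·q + 12·q·r − 6·q + 54·p² − 54·p·r + 27·p    [distributive law]
= −42·p·r − 12·r² + 24·r + 9·p − 9 − 12·p·q + 12·q·r − 6·q + 54·p²    [combine like terms]

−42·p·r − 12·r² + 24·r + 9·p − 9 − 12·p·q + 12·q·r − 6·q + 54·p²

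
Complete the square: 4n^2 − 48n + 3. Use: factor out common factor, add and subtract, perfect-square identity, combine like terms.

4n^2 − 48n + 3
= 4(n^2 − 12n) + 3    [factor out 4 from the n-terms]
= 4(n^2 − 12n + 36 − 36) + 3    [add and subtract 36 inside the bracket]
= 4(n − 6)^2 − 144 + 3    [perfect-square identity]
= 4(n − 6)^2 − 141    [combine constants]

4(n − 6)^2 − 141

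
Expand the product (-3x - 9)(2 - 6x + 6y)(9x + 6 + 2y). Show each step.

540x^2 + 126x - 498xy + 162x^3 - 126x^2y - 36xy^2 - 108 - 360y - 108y^2

(-3x - 9)(2 - 6x + 6y)(9x + 6 + 2y)
= (-6x + 18x^2 - 18xy - 18 + 54x - 54y)(9x + 6 + 2y)    [distributive law]
= (48x + 18x^2 - 18xy - 18 - 54y)(9x + 6 + 2y)    [combine like terms]
= 432x^2 + 288x + 96xy + 162x^3 + 108x^2 + 36x^2y - 162x^2y - 108xy - 36xy^2 - 162x - 108 - 36y - 486xy - 324y - 108y^2    [distributive law]
= 540x^2 + 126x - 498xy + 162x^3 - 126x^2y - 36xy^2 - 108 - 360y - 108y^2    [combine like terms]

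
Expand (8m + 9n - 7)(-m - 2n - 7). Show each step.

-8m² - 25mn - 49m - 18n² - 49n + 49

(8m + 9n - 7)(-m - 2n - 7)
= -8m² - 16mn - 56m - 9mn - 18n² - 63n + 7m + 14n + 49    [distributive law]
= -8m² - 25mn - 49m - 18n² - 49n + 49    [combine like terms]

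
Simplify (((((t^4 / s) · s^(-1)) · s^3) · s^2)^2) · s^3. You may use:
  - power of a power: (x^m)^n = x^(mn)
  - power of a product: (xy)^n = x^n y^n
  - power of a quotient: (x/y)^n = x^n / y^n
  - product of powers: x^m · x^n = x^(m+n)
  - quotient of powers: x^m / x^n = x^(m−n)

s^9t^8

(((((t^4 / s) · s^(-1)) · s^3) · s^2)^2) · s^3
= (((((t^4 / s) · s^(-1)) · s^3)^2) · ((s^2)^2)) · s^3    [power of a product]
= (((((t^4 / s) · s^(-1))^2) · ((s^3)^2)) · ((s^2)^2)) · s^3    [power of a product]
= (((((t^4 / s)^2) · ((s^(-1))^2)) · ((s^3)^2)) · ((s^2)^2)) · s^3    [power of a product]
= ((((((t^4)^2) / (s^2)) · ((s^(-1))^2)) · ((s^3)^2)) · ((s^2)^2)) · s^3    [power of a quotient]
= ((((t^8 / (s^2)) · ((s^(-1))^2)) · ((s^3)^2)) · ((s^2)^2)) · s^3    [power of a power]
= ((((t^8 / s^2) · s^(-2)) · ((s^3)^2)) · ((s^2)^2)) · s^3    [power of a power]
= ((((t^8 / s^2) · s^(-2)) · s^6) · ((s^2)^2)) · s^3    [power of a power]
= ((((t^8 / s^2) · s^(-2)) · s^6) · s^4) · s^3    [power of a power]
= s^9t^8    [quotient of powers; product of powers]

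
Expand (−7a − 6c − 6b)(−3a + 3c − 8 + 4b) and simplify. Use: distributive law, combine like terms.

(−7a − 6c − 6b)(−3a + 3c − 8 + 4b)
= 21a^2 − 21ac + 56a − 28ab + 18ac − 18c^2 + 48c − 24bc + 18ab − 18bc + 48b − 24b^2    [distributive law]
= 21a^2 − 3ac + 56a − 10ab − 18c^2 + 48c − 42bc + 48b − 24b^2    [combine like terms]

21a^2 − 3ac + 56a − 10ab − 18c^2 + 48c − 42bc + 48b − 24b^2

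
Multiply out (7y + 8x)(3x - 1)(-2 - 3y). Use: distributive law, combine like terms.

(7y + 8x)(3x - 1)(-2 - 3y)
= (21xy - 7y + 24x^2 - 8x)(-2 - 3y)    [distributive law]
= -42xy - 63xy^2 + 14y + 21y^2 - 48x^2 - 72x^2y + 16x + 24xy    [distributive law]
= -18xy - 63xy^2 + 14y + 21y^2 - 48x^2 - 72x^2y + 16x    [combine like terms]

-18xy - 63xy^2 + 14y + 21y^2 - 48x^2 - 72x^2y + 16x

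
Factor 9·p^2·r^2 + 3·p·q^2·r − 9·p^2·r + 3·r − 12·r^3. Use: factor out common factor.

9·p^2·r^2 + 3·p·q^2·r − 9·p^2·r + 3·r − 12·r^3
= 3(3·p^2·r^2 + p·q^2·r − 3·p^2·r + r − 4·r^3)    [factor out 3]
= 3·r(3·p^2·r + p·q^2 − 3·p^2 + 1 − 4·r^2)    [factor out r]

3·r(3·p^2·r + p·q^2 − 3·p^2 + 1 − 4·r^2)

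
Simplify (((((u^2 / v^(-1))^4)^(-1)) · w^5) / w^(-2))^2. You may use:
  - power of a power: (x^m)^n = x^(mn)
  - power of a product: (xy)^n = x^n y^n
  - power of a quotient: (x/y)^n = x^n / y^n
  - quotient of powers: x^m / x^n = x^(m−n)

u^(-16)·v^(-8)·w^14

(((((u^2 / v^(-1))^4)^(-1)) · w^5) / w^(-2))^2
= (((((u^2 / v^(-1))^4)^(-1)) · w^5)^2) / ((w^(-2))^2)    [power of a quotient]
= (((((u^2 / v^(-1))^4)^(-1))^2) · ((w^5)^2)) / ((w^(-2))^2)    [power of a product]
= ((((u^2 / v^(-1))^4)^(-2)) · ((w^5)^2)) / ((w^(-2))^2)    [power of a power]
= (((u^2 / v^(-1))^(-8)) · ((w^5)^2)) / ((w^(-2))^2)    [power of a power]
= ((((u^2)^(-8)) / ((v^(-1))^(-8))) · ((w^5)^2)) / ((w^(-2))^2)    [power of a quotient]
= ((u^(-16) / ((v^(-1))^(-8))) · ((w^5)^2)) / ((w^(-2))^2)    [power of a power]
= ((u^(-16) / v^8) · ((w^5)^2)) / ((w^(-2))^2)    [power of a power]
= ((u^(-16) / v^8) · w^10) / ((w^(-2))^2)    [power of a power]
= ((u^(-16) / v^8) · w^10) / w^(-4)    [power of a power]
= u^(-16)·v^(-8)·w^14    [quotient of powers]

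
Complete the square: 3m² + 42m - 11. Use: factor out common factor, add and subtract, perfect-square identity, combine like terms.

3m² + 42m - 11
= 3(m² + 14m) - 11    [factor out 3 from the m-terms]
= 3(m² + 14m + 49 - 49) - 11    [add and subtract 49 inside the bracket]
= 3(m + 7)² - 147 - 11    [perfect-square identity]
= 3(m + 7)² - 158    [combine constants]

3(m + 7)² - 158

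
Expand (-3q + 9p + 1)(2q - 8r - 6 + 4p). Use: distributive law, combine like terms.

(-3q + 9p + 1)(2q - 8r - 6 + 4p)
= -6q^2 + 24qr + 18q - 12pq + 18pq - 72pr - 54p + 36p^2 + 2q - 8r - 6 + 4p    [distributive law]
= -6q^2 + 24qr + 20q + 6pq - 72pr - 50p + 36p^2 - 8r - 6    [combine like terms]

-6q^2 + 24qr + 20q + 6pq - 72pr - 50p + 36p^2 - 8r - 6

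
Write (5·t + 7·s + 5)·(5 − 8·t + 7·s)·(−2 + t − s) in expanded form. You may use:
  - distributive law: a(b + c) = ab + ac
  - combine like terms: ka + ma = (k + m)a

(5·t + 7·s + 5)·(5 − 8·t + 7·s)·(−2 + t − s)
= (25·t − 40·t^2 + 35·s·t + 35·s − 56·s·t + 49·s^2 + 25 − 40·t + 35·s)·(−2 + t − s)    [distributive law]
= (−15·t − 40·t^2 − 21·s·t + 70·s + 49·s^2 + 25)·(−2 + t − s)    [combine like terms]
= 30·t − 15·t^2 + 15·s·t + 80·t^2 − 40·t^3 + 40·s·t^2 + 42·s·t − 21·s·t^2 + 21·s^2·t − 140·s + 70·s·t − 70·s^2 − 98·s^2 + 49·s^2·t − 49·s^3 − 50 + 25·t − 25·s    [distributive law]
= 55·t + 65·t^2 + 127·s·t − 40·t^3 + 19·s·t^2 + 70·s^2·t − 165·s − 168·s^2 − 49·s^3 − 50    [combine like terms]

55·t + 65·t^2 + 127·s·t − 40·t^3 + 19·s·t^2 + 70·s^2·t − 165·s − 168·s^2 − 49·s^3 − 50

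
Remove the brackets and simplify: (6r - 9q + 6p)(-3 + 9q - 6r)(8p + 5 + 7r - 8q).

-450pr - 90r - 306r^2 + 873qr + 1530pqr + 1044qr^2 - 1431q^2r - 540pr^2 - 252r^3 + 630pq + 135q - 621q^2 - 1080pq^2 + 648q^3 - 144p^2 - 90p + 432p^2q - 288p^2r

(6r - 9q + 6p)(-3 + 9q - 6r)(8p + 5 + 7r - 8q)
= (-18r + 54qr - 36r^2 + 27q - 81q^2 + 54qr - 18p + 54pq - 36pr)(8p + 5 + 7r - 8q)    [distributive law]
= (-18r + 108qr - 36r^2 + 27q - 81q^2 - 18p + 54pq - 36pr)(8p + 5 + 7r - 8q)    [combine like terms]
= -144pr - 90r - 126r^2 + 144qr + 864pqr + 540qr + 756qr^2 - 864q^2r - 288pr^2 - 180r^2 - 252r^3 + 288qr^2 + 216pq + 135q + 189qr - 216q^2 - 648pq^2 - 405q^2 - 567q^2r + 648q^3 - 144p^2 - 90p - 126pr + 144pq + 432p^2q + 270pq + 378pqr - 432pq^2 - 288p^2r - 180pr - 252pr^2 + 288pqr    [distributive law]
= -450pr - 90r - 306r^2 + 873qr + 1530pqr + 1044qr^2 - 1431q^2r - 540pr^2 - 252r^3 + 630pq + 135q - 621q^2 - 1080pq^2 + 648q^3 - 144p^2 - 90p + 432p^2q - 288p^2r    [combine like terms]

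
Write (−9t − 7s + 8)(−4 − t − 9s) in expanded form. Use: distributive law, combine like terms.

(−9t − 7s + 8)(−4 − t − 9s)
= 36t + 9t^2 + 81st + 28s + 7st + 63s^2 − 32 − 8t − 72s    [distributive law]
= 28t + 9t^2 + 88st − 44s + 63s^2 − 32    [combine like terms]

28t + 9t^2 + 88st − 44s + 63s^2 − 32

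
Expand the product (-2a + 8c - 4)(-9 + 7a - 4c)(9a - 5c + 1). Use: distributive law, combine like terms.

-104a^2 - 390ac + 314a - 126a^3 + 646a^2c - 608ac^2 + 248c^2 - 236c + 160c^3 + 36

(-2a + 8c - 4)(-9 + 7a - 4c)(9a - 5c + 1)
= (18a - 14a^2 + 8ac - 72c + 56ac - 32c^2 + 36 - 28a + 16c)(9a - 5c + 1)    [distributive law]
= (-10a - 14a^2 + 64ac - 56c - 32c^2 + 36)(9a - 5c + 1)    [combine like terms]
= -90a^2 + 50ac - 10a - 126a^3 + 70a^2c - 14a^2 + 576a^2c - 320ac^2 + 64ac - 504ac + 280c^2 - 56c - 288ac^2 + 160c^3 - 32c^2 + 324a - 180c + 36    [distributive law]
= -104a^2 - 390ac + 314a - 126a^3 + 646a^2c - 608ac^2 + 248c^2 - 236c + 160c^3 + 36    [combine like terms]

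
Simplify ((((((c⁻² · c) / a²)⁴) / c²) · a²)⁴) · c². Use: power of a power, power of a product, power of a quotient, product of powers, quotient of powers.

((((((c⁻² · c) / a²)⁴) / c²) · a²)⁴) · c²
= ((((((c⁻² · c) / a²)⁴) / c²)⁴) · ((a²)⁴)) · c²    [power of a product]
= ((((((c⁻² · c) / a²)⁴)⁴) / ((c²)⁴)) · ((a²)⁴)) · c²    [power of a quotient]
= (((((c⁻² · c) / a²)¹⁶) / ((c²)⁴)) · ((a²)⁴)) · c²    [power of a power]
= (((((c⁻² · c)¹⁶) / ((a²)¹⁶)) / ((c²)⁴)) · ((a²)⁴)) · c²    [power of a quotient]
= ((((((c⁻²)¹⁶) · (c¹⁶)) / ((a²)¹⁶)) / ((c²)⁴)) · ((a²)⁴)) · c²    [power of a product]
= ((((c⁻³² · (c¹⁶)) / ((a²)¹⁶)) / ((c²)⁴)) · ((a²)⁴)) · c²    [power of a power]
= (((c⁻¹⁶ / ((a²)¹⁶)) / ((c²)⁴)) · ((a²)⁴)) · c²    [product of powers]
= (((c⁻¹⁶ / a³²) / ((c²)⁴)) · ((a²)⁴)) · c²    [power of a power]
= (((c⁻¹⁶ / a³²) / c⁸) · ((a²)⁴)) · c²    [power of a power]
= (((c⁻¹⁶ / a³²) / c⁸) · a⁸) · c²    [power of a power]
= a⁻²⁴·c⁻²²    [quotient of powers; product of powers]

a⁻²⁴·c⁻²²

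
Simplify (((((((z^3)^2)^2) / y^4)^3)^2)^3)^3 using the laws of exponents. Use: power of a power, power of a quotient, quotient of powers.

y^(-216)·z^648

(((((((z^3)^2)^2) / y^4)^3)^2)^3)^3
= ((((((z^3)^2)^2) / y^4)^3)^2)^9    [power of a power]
= (((((z^3)^2)^2) / y^4)^3)^18    [power of a power]
= ((((z^3)^2)^2) / y^4)^54    [power of a power]
= ((((z^3)^2)^2)^54) / ((y^4)^54)    [power of a quotient]
= (((z^3)^2)^108) / ((y^4)^54)    [power of a power]
= ((z^3)^216) / ((y^4)^54)    [power of a power]
= z^648 / ((y^4)^54)    [power of a power]
= z^648 / y^216    [power of a power]
= y^(-216)·z^648    [quotient of powers]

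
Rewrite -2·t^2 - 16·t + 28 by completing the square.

-2(t + 4)^2 + 60

-2·t^2 - 16·t + 28
= -2(t^2 + 8·t) + 28    [factor out -2 from the t-terms]
= -2(t^2 + 8·t + 16 - 16) + 28    [add and subtract 16 inside the bracket]
= -2(t + 4)^2 + 32 + 28    [perfect-square identity]
= -2(t + 4)^2 + 60    [combine constants]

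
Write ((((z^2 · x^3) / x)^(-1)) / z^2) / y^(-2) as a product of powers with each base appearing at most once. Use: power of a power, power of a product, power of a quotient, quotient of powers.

((((z^2 · x^3) / x)^(-1)) / z^2) / y^(-2)
= ((((z^2 · x^3)^(-1)) / (x^(-1))) / z^2) / y^(-2)    [power of a quotient]
= (((((z^2)^(-1)) · ((x^3)^(-1))) / (x^(-1))) / z^2) / y^(-2)    [power of a product]
= (((z^(-2) · ((x^3)^(-1))) / (x^(-1))) / z^2) / y^(-2)    [power of a power]
= (((z^(-2) · x^(-3)) / (x^(-1))) / z^2) / y^(-2)    [power of a power]
= x^(-2)y^2z^(-4)    [quotient of powers]

x^(-2)y^2z^(-4)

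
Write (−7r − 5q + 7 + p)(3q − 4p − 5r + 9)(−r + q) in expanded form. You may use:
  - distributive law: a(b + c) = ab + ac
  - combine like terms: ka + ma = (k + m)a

(−7r − 5q + 7 + p)(3q − 4p − 5r + 9)(−r + q)
= (−21qr + 28pr + 35r² − 63r − 15q² + 20pq + 25qr − 45q + 21q − 28p − 35r + 63 + 3pq − 4p² − 5pr + 9p)(−r + q)    [distributive law]
= (4qr + 23pr + 35r² − 98r − 15q² + 23pq − 24q − 19p + 63 − 4p²)(−r + q)    [combine like terms]
= −4qr² + 4q²r − 23pr² + 23pqr − 35r³ + 35qr² + 98r² − 98qr + 15q²r − 15q³ − 23pqr + 23pq² + 24qr − 24q² + 19pr − 19pq − 63r + 63q + 4p²r − 4p²q    [distributive law]
= 31qr² + 19q²r − 23pr² − 35r³ + 98r² − 74qr − 15q³ + 23pq² − 24q² + 19pr − 19pq − 63r + 63q + 4p²r − 4p²q    [combine like terms]

31qr² + 19q²r − 23pr² − 35r³ + 98r² − 74qr − 15q³ + 23pq² − 24q² + 19pr − 19pq − 63r + 63q + 4p²r − 4p²q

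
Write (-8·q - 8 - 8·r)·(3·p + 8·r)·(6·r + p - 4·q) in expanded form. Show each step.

-112·p·q·r - 24·p^2·q + 96·p·q^2 - 128·q·r^2 + 256·q^2·r - 208·p·r - 24·p^2 + 96·p·q - 384·r^2 + 256·q·r - 208·p·r^2 - 24·p^2·r - 384·r^3

(-8·q - 8 - 8·r)·(3·p + 8·r)·(6·r + p - 4·q)
= (-24·p·q - 64·q·r - 24·p - 64·r - 24·p·r - 64·r^2)·(6·r + p - 4·q)    [distributive law]
= -144·p·q·r - 24·p^2·q + 96·p·q^2 - 384·q·r^2 - 64·p·q·r + 256·q^2·r - 144·p·r - 24·p^2 + 96·p·q - 384·r^2 - 64·p·r + 256·q·r - 144·p·r^2 - 24·p^2·r + 96·p·q·r - 384·r^3 - 64·p·r^2 + 256·q·r^2    [distributive law]
= -112·p·q·r - 24·p^2·q + 96·p·q^2 - 128·q·r^2 + 256·q^2·r - 208·p·r - 24·p^2 + 96·p·q - 384·r^2 + 256·q·r - 208·p·r^2 - 24·p^2·r - 384·r^3    [combine like terms]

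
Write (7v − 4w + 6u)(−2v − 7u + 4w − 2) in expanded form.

(7v − 4w + 6u)(−2v − 7u + 4w − 2)
= −14v^2 − 49uv + 28vw − 14v + 8vw + 28uw − 16w^2 + 8w − 12uv − 42u^2 + 24uw − 12u    [distributive law]
= −14v^2 − 61uv + 36vw − 14v + 52uw − 16w^2 + 8w − 42u^2 − 12u    [combine like terms]

−14v^2 − 61uv + 36vw − 14v + 52uw − 16w^2 + 8w − 42u^2 − 12u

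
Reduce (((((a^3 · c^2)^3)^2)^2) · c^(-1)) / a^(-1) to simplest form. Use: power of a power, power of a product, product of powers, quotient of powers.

a^37c^23

(((((a^3 · c^2)^3)^2)^2) · c^(-1)) / a^(-1)
= ((((a^3 · c^2)^3)^4) · c^(-1)) / a^(-1)    [power of a power]
= (((a^3 · c^2)^12) · c^(-1)) / a^(-1)    [power of a power]
= ((((a^3)^12) · ((c^2)^12)) · c^(-1)) / a^(-1)    [power of a product]
= ((a^36 · ((c^2)^12)) · c^(-1)) / a^(-1)    [power of a power]
= ((a^36 · c^24) · c^(-1)) / a^(-1)    [power of a power]
= a^37c^23    [quotient of powers; product of powers]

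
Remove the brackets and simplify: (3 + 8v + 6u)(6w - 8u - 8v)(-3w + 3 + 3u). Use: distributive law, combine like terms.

-54w^2 + 54w + 234uw - 72u - 216u^2 + 216vw - 72v - 408uv - 144vw^2 + 480uvw - 336u^2v + 192v^2w - 192v^2 - 192uv^2 - 108uw^2 + 252u^2w - 144u^3

(3 + 8v + 6u)(6w - 8u - 8v)(-3w + 3 + 3u)
= (18w - 24u - 24v + 48vw - 64uv - 64v^2 + 36uw - 48u^2 - 48uv)(-3w + 3 + 3u)    [distributive law]
= (18w - 24u - 24v + 48vw - 112uv - 64v^2 + 36uw - 48u^2)(-3w + 3 + 3u)    [combine like terms]
= -54w^2 + 54w + 54uw + 72uw - 72u - 72u^2 + 72vw - 72v - 72uv - 144vw^2 + 144vw + 144uvw + 336uvw - 336uv - 336u^2v + 192v^2w - 192v^2 - 192uv^2 - 108uw^2 + 108uw + 108u^2w + 144u^2w - 144u^2 - 144u^3    [distributive law]
= -54w^2 + 54w + 234uw - 72u - 216u^2 + 216vw - 72v - 408uv - 144vw^2 + 480uvw - 336u^2v + 192v^2w - 192v^2 - 192uv^2 - 108uw^2 + 252u^2w - 144u^3    [combine like terms]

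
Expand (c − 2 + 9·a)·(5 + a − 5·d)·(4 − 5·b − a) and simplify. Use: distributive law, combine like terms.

20·c − 25·b·c − a·c − 5·a·b·c − a^2·c − 20·c·d + 25·b·c·d + 5·a·c·d − 40 + 50·b + 182·a − 215·a·b − 7·a^2 + 40·d − 50·b·d − 190·a·d − 45·a^2·b − 9·a^3 + 225·a·b·d + 45·a^2·d

(c − 2 + 9·a)·(5 + a − 5·d)·(4 − 5·b − a)
= (5·c + a·c − 5·c·d − 10 − 2·a + 10·d + 45·a + 9·a^2 − 45·a·d)·(4 − 5·b − a)    [distributive law]
= (5·c + a·c − 5·c·d − 10 + 43·a + 10·d + 9·a^2 − 45·a·d)·(4 − 5·b − a)    [combine like terms]
= 20·c − 25·b·c − 5·a·c + 4·a·c − 5·a·b·c − a^2·c − 20·c·d + 25·b·c·d + 5·a·c·d − 40 + 50·b + 10·a + 172·a − 215·a·b − 43·a^2 + 40·d − 50·b·d − 10·a·d + 36·a^2 − 45·a^2·b − 9·a^3 − 180·a·d + 225·a·b·d + 45·a^2·d    [distributive law]
= 20·c − 25·b·c − a·c − 5·a·b·c − a^2·c − 20·c·d + 25·b·c·d + 5·a·c·d − 40 + 50·b + 182·a − 215·a·b − 7·a^2 + 40·d − 50·b·d − 190·a·d − 45·a^2·b − 9·a^3 + 225·a·b·d + 45·a^2·d    [combine like terms]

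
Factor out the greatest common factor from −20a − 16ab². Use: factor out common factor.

−20a − 16ab²
= 4(−5a − 4ab²)    [factor out 4]
= 4a(−5 − 4b²)    [factor out a]

4a(−5 − 4b²)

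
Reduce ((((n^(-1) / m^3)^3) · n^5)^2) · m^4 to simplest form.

m^(-14)n^4

((((n^(-1) / m^3)^3) · n^5)^2) · m^4
= ((((n^(-1) / m^3)^3)^2) · ((n^5)^2)) · m^4    [power of a product]
= (((n^(-1) / m^3)^6) · ((n^5)^2)) · m^4    [power of a power]
= ((((n^(-1))^6) / ((m^3)^6)) · ((n^5)^2)) · m^4    [power of a quotient]
= ((n^(-6) / ((m^3)^6)) · ((n^5)^2)) · m^4    [power of a power]
= ((n^(-6) / m^18) · ((n^5)^2)) · m^4    [power of a power]
= ((n^(-6) / m^18) · n^10) · m^4    [power of a power]
= m^(-14)n^4    [quotient of powers; product of powers]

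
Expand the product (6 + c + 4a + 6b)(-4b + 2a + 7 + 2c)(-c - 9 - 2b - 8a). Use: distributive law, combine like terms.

(6 + c + 4a + 6b)(-4b + 2a + 7 + 2c)(-c - 9 - 2b - 8a)
= (-24b + 12a + 42 + 12c - 4bc + 2ac + 7c + 2c² - 16ab + 8a² + 28a + 8ac - 24b² + 12ab + 42b + 12bc)(-c - 9 - 2b - 8a)    [distributive law]
= (18b + 40a + 42 + 19c + 8bc + 10ac + 2c² - 4ab + 8a² - 24b²)(-c - 9 - 2b - 8a)    [combine like terms]
= -18bc - 162b - 36b² - 144ab - 40ac - 360a - 80ab - 320a² - 42c - 378 - 84b - 336a - 19c² - 171c - 38bc - 152ac - 8bc² - 72bc - 16b²c - 64abc - 10ac² - 90ac - 20abc - 80a²c - 2c³ - 18c² - 4bc² - 16ac² + 4abc + 36ab + 8ab² + 32a²b - 8a²c - 72a² - 16a²b - 64a³ + 24b²c + 216b² + 48b³ + 192ab²    [distributive law]
= -128bc - 246b + 180b² - 188ab - 282ac - 696a - 392a² - 213c - 378 - 37c² - 12bc² + 8b²c - 80abc - 26ac² - 88a²c - 2c³ + 200ab² + 16a²b - 64a³ + 48b³    [combine like terms]

-128bc - 246b + 180b² - 188ab - 282ac - 696a - 392a² - 213c - 378 - 37c² - 12bc² + 8b²c - 80abc - 26ac² - 88a²c - 2c³ + 200ab² + 16a²b - 64a³ + 48b³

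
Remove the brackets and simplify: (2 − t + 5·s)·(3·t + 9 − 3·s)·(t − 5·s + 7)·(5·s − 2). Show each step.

(2 − t + 5·s)·(3·t + 9 − 3·s)·(t − 5·s + 7)·(5·s − 2)
= (6·t + 18 − 6·s − 3·t² − 9·t + 3·s·t + 15·s·t + 45·s − 15·s²)·(t − 5·s + 7)·(5·s − 2)    [distributive law]
= (−3·t + 18 + 39·s − 3·t² + 18·s·t − 15·s²)·(t − 5·s + 7)·(5·s − 2)    [combine like terms]
= (−3·t² + 15·s·t − 21·t + 18·t − 90·s + 126 + 39·s·t − 195·s² + 273·s − 3·t³ + 15·s·t² − 21·t² + 18·s·t² − 90·s²·t + 126·s·t − 15·s²·t + 75·s³ − 105·s²)·(5·s − 2)    [distributive law]
= (−24·t² + 180·s·t − 3·t + 183·s + 126 − 300·s² − 3·t³ + 33·s·t² − 105·s²·t + 75·s³)·(5·s − 2)    [combine like terms]
= −120·s·t² + 48·t² + 900·s²·t − 360·s·t − 15·s·t + 6·t + 915·s² − 366·s + 630·s − 252 − 1500·s³ + 600·s² − 15·s·t³ + 6·t³ + 165·s²·t² − 66·s·t² − 525·s³·t + 210·s²·t + 375·s⁴ − 150·s³    [distributive law]
= −186·s·t² + 48·t² + 1110·s²·t − 375·s·t + 6·t + 1515·s² + 264·s − 252 − 1650·s³ − 15·s·t³ + 6·t³ + 165·s²·t² − 525·s³·t + 375·s⁴    [combine like terms]

−186·s·t² + 48·t² + 1110·s²·t − 375·s·t + 6·t + 1515·s² + 264·s − 252 − 1650·s³ − 15·s·t³ + 6·t³ + 165·s²·t² − 525·s³·t + 375·s⁴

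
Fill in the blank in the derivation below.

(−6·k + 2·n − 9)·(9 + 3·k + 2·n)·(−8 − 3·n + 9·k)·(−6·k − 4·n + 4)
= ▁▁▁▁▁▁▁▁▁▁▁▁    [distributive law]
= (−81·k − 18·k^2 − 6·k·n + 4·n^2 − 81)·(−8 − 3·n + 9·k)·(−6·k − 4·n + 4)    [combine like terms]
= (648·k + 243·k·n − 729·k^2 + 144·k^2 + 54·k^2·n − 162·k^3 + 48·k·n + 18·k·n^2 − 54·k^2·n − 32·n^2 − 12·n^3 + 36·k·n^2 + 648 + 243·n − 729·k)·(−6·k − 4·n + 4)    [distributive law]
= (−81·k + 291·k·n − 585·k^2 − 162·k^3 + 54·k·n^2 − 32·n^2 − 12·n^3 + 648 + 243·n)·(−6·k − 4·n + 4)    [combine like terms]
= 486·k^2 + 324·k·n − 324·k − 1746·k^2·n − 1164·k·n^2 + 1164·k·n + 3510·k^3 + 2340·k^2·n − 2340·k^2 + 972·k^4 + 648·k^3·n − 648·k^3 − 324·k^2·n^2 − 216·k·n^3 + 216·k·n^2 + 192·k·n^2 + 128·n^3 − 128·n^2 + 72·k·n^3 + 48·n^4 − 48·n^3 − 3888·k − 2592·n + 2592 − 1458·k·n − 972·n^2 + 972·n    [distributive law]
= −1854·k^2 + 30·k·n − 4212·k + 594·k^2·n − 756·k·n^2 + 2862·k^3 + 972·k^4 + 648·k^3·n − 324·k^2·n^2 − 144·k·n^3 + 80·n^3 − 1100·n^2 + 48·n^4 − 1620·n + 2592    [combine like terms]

By distributive law:

(−54·k − 18·k^2 − 12·k·n + 18·n + 6·k·n + 4·n^2 − 81 − 27·k − 18·n)·(−8 − 3·n + 9·k)·(−6·k − 4·n + 4)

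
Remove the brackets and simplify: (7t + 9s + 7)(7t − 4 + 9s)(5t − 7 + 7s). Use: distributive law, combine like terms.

245t³ − 238t² + 973st² − 287t − 600st + 1287s²t − 385s − 378s² + 567s³ + 196

(7t + 9s + 7)(7t − 4 + 9s)(5t − 7 + 7s)
= (49t² − 28t + 63st + 63st − 36s + 81s² + 49t − 28 + 63s)(5t − 7 + 7s)    [distributive law]
= (49t² + 21t + 126st + 27s + 81s² − 28)(5t − 7 + 7s)    [combine like terms]
= 245t³ − 343t² + 343st² + 105t² − 147t + 147st + 630st² − 882st + 882s²t + 135st − 189s + 189s² + 405s²t − 567s² + 567s³ − 140t + 196 − 196s    [distributive law]
= 245t³ − 238t² + 973st² − 287t − 600st + 1287s²t − 385s − 378s² + 567s³ + 196    [combine like terms]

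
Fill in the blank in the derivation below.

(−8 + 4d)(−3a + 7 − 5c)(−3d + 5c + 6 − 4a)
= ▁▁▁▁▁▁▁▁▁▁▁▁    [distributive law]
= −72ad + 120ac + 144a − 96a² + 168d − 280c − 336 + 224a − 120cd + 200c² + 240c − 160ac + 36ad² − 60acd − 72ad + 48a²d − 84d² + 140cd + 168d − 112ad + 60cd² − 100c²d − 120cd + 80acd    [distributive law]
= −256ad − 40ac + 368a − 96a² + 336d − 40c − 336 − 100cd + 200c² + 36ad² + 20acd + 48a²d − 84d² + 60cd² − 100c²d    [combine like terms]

Applying distributive law to the line above:

(24a − 56 + 40c − 12ad + 28d − 20cd)(−3d + 5c + 6 − 4a)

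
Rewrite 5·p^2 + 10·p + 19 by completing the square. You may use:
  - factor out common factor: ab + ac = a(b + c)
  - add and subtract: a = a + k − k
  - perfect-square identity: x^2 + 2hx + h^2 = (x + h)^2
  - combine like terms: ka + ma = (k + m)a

5(p + 1)^2 + 14

5·p^2 + 10·p + 19
= 5(p^2 + 2·p) + 19    [factor out 5 from the p-terms]
= 5(p^2 + 2·p + 1 − 1) + 19    [add and subtract 1 inside the bracket]
= 5(p + 1)^2 − 5 + 19    [perfect-square identity]
= 5(p + 1)^2 + 14    [combine constants]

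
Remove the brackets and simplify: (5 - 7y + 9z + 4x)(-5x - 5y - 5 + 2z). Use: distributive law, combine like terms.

(5 - 7y + 9z + 4x)(-5x - 5y - 5 + 2z)
= -25x - 25y - 25 + 10z + 35xy + 35y^2 + 35y - 14yz - 45xz - 45yz - 45z + 18z^2 - 20x^2 - 20xy - 20x + 8xz    [distributive law]
= -45x + 10y - 25 - 35z + 15xy + 35y^2 - 59yz - 37xz + 18z^2 - 20x^2    [combine like terms]

-45x + 10y - 25 - 35z + 15xy + 35y^2 - 59yz - 37xz + 18z^2 - 20x^2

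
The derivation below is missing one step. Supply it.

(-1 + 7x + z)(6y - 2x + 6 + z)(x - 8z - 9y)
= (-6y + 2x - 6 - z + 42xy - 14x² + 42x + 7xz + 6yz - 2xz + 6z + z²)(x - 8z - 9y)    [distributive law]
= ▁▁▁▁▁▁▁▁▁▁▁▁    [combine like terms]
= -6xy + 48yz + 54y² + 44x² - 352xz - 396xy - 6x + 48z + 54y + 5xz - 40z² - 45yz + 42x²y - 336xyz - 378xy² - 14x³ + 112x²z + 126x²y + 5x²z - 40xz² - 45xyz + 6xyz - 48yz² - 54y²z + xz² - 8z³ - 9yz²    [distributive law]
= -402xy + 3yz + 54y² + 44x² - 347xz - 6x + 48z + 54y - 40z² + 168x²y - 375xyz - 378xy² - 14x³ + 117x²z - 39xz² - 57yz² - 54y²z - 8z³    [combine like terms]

Applying combine like terms to the line above:

(-6y + 44x - 6 + 5z + 42xy - 14x² + 5xz + 6yz + z²)(x - 8z - 9y)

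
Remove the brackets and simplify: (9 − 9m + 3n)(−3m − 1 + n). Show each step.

−18m − 9 + 6n + 27m^2 − 18mn + 3n^2

(9 − 9m + 3n)(−3m − 1 + n)
= −27m − 9 + 9n + 27m^2 + 9m − 9mn − 9mn − 3n + 3n^2    [distributive law]
= −18m − 9 + 6n + 27m^2 − 18mn + 3n^2    [combine like terms]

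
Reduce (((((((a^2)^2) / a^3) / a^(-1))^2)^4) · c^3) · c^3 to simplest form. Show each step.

(((((((a^2)^2) / a^3) / a^(-1))^2)^4) · c^3) · c^3
= ((((((a^2)^2) / a^3) / a^(-1))^8) · c^3) · c^3    [power of a power]
= ((((((a^2)^2) / a^3)^8) / ((a^(-1))^8)) · c^3) · c^3    [power of a quotient]
= ((((((a^2)^2)^8) / ((a^3)^8)) / ((a^(-1))^8)) · c^3) · c^3    [power of a quotient]
= (((((a^2)^16) / ((a^3)^8)) / ((a^(-1))^8)) · c^3) · c^3    [power of a power]
= (((a^32 / ((a^3)^8)) / ((a^(-1))^8)) · c^3) · c^3    [power of a power]
= (((a^32 / a^24) / ((a^(-1))^8)) · c^3) · c^3    [power of a power]
= ((a^8 / ((a^(-1))^8)) · c^3) · c^3    [quotient of powers]
= ((a^8 / a^(-8)) · c^3) · c^3    [power of a power]
= (a^16 · c^3) · c^3    [quotient of powers]
= a^16c^6    [product of powers]

a^16c^6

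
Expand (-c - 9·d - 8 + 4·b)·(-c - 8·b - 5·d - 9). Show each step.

c^2 + 4·b·c + 14·c·d + 17·c + 52·b·d + 45·d^2 + 121·d + 28·b + 72 - 32·b^2

(-c - 9·d - 8 + 4·b)·(-c - 8·b - 5·d - 9)
= c^2 + 8·b·c + 5·c·d + 9·c + 9·c·d + 72·b·d + 45·d^2 + 81·d + 8·c + 64·b + 40·d + 72 - 4·b·c - 32·b^2 - 20·b·d - 36·b    [distributive law]
= c^2 + 4·b·c + 14·c·d + 17·c + 52·b·d + 45·d^2 + 121·d + 28·b + 72 - 32·b^2    [combine like terms]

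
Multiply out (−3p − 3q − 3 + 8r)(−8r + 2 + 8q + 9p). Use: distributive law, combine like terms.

(−3p − 3q − 3 + 8r)(−8r + 2 + 8q + 9p)
= 24pr − 6p − 24pq − 27p^2 + 24qr − 6q − 24q^2 − 27pq + 24r − 6 − 24q − 27p − 64r^2 + 16r + 64qr + 72pr    [distributive law]
= 96pr − 33p − 51pq − 27p^2 + 88qr − 30q − 24q^2 + 40r − 6 − 64r^2    [combine like terms]

96pr − 33p − 51pq − 27p^2 + 88qr − 30q − 24q^2 + 40r − 6 − 64r^2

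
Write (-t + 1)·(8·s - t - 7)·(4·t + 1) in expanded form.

-32·s·t^2 + 24·s·t + 4·t^3 + 25·t^2 - 22·t + 8·s - 7

(-t + 1)·(8·s - t - 7)·(4·t + 1)
= (-8·s·t + t^2 + 7·t + 8·s - t - 7)·(4·t + 1)    [distributive law]
= (-8·s·t + t^2 + 6·t + 8·s - 7)·(4·t + 1)    [combine like terms]
= -32·s·t^2 - 8·s·t + 4·t^3 + t^2 + 24·t^2 + 6·t + 32·s·t + 8·s - 28·t - 7    [distributive law]
= -32·s·t^2 + 24·s·t + 4·t^3 + 25·t^2 - 22·t + 8·s - 7    [combine like terms]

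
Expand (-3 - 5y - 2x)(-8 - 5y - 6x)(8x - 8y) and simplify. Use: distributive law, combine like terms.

192x - 192y + 168xy - 440y^2 + 272x^2 - 120xy^2 - 200y^3 + 224x^2y + 96x^3

(-3 - 5y - 2x)(-8 - 5y - 6x)(8x - 8y)
= (24 + 15y + 18x + 40y + 25y^2 + 30xy + 16x + 10xy + 12x^2)(8x - 8y)    [distributive law]
= (24 + 55y + 34x + 25y^2 + 40xy + 12x^2)(8x - 8y)    [combine like terms]
= 192x - 192y + 440xy - 440y^2 + 272x^2 - 272xy + 200xy^2 - 200y^3 + 320x^2y - 320xy^2 + 96x^3 - 96x^2y    [distributive law]
= 192x - 192y + 168xy - 440y^2 + 272x^2 - 120xy^2 - 200y^3 + 224x^2y + 96x^3    [combine like terms]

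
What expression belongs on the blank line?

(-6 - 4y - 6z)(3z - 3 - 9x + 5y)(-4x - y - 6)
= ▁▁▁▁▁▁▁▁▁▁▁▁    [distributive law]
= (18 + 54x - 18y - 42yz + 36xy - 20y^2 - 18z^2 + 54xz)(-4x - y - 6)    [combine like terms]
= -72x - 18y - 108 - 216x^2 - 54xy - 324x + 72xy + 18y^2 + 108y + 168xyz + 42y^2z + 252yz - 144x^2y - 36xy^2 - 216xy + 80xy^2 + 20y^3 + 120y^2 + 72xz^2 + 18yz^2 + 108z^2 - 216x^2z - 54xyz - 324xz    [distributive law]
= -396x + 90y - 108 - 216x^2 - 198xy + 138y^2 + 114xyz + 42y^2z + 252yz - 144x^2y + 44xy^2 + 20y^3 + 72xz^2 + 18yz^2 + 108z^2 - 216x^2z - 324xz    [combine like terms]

By distributive law:

(-18z + 18 + 54x - 30y - 12yz + 12y + 36xy - 20y^2 - 18z^2 + 18z + 54xz - 30yz)(-4x - y - 6)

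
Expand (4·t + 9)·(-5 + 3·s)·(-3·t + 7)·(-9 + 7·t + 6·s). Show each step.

-575·t^2 + 420·t^3 + 705·s·t^2 - 2160·t + 1266·s·t - 252·s·t^3 - 216·s^2·t^2 + 18·s^2·t + 2835 - 3591·s + 1134·s^2

(4·t + 9)·(-5 + 3·s)·(-3·t + 7)·(-9 + 7·t + 6·s)
= (-20·t + 12·s·t - 45 + 27·s)·(-3·t + 7)·(-9 + 7·t + 6·s)    [distributive law]
= (60·t^2 - 140·t - 36·s·t^2 + 84·s·t + 135·t - 315 - 81·s·t + 189·s)·(-9 + 7·t + 6·s)    [distributive law]
= (60·t^2 - 5·t - 36·s·t^2 + 3·s·t - 315 + 189·s)·(-9 + 7·t + 6·s)    [combine like terms]
= -540·t^2 + 420·t^3 + 360·s·t^2 + 45·t - 35·t^2 - 30·s·t + 324·s·t^2 - 252·s·t^3 - 216·s^2·t^2 - 27·s·t + 21·s·t^2 + 18·s^2·t + 2835 - 2205·t - 1890·s - 1701·s + 1323·s·t + 1134·s^2    [distributive law]
= -575·t^2 + 420·t^3 + 705·s·t^2 - 2160·t + 1266·s·t - 252·s·t^3 - 216·s^2·t^2 + 18·s^2·t + 2835 - 3591·s + 1134·s^2    [combine like terms]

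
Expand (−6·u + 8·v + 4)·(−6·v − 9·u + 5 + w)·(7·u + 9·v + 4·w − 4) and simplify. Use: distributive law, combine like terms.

234·u^2·v − 660·u·v^2 − 142·u·v·w − 338·u·v + 378·u^3 + 174·u^2·w − 678·u^2 − 212·u·w + 404·u − 24·u·w^2 − 432·v^3 − 120·v^2·w + 336·v^2 + 68·v·w + 116·v + 32·v·w^2 + 64·w − 80 + 16·w^2

(−6·u + 8·v + 4)·(−6·v − 9·u + 5 + w)·(7·u + 9·v + 4·w − 4)
= (36·u·v + 54·u^2 − 30·u − 6·u·w − 48·v^2 − 72·u·v + 40·v + 8·v·w − 24·v − 36·u + 20 + 4·w)·(7·u + 9·v + 4·w − 4)    [distributive law]
= (−36·u·v + 54·u^2 − 66·u − 6·u·w − 48·v^2 + 16·v + 8·v·w + 20 + 4·w)·(7·u + 9·v + 4·w − 4)    [combine like terms]
= −252·u^2·v − 324·u·v^2 − 144·u·v·w + 144·u·v + 378·u^3 + 486·u^2·v + 216·u^2·w − 216·u^2 − 462·u^2 − 594·u·v − 264·u·w + 264·u − 42·u^2·w − 54·u·v·w − 24·u·w^2 + 24·u·w − 336·u·v^2 − 432·v^3 − 192·v^2·w + 192·v^2 + 112·u·v + 144·v^2 + 64·v·w − 64·v + 56·u·v·w + 72·v^2·w + 32·v·w^2 − 32·v·w + 140·u + 180·v + 80·w − 80 + 28·u·w + 36·v·w + 16·w^2 − 16·w    [distributive law]
= 234·u^2·v − 660·u·v^2 − 142·u·v·w − 338·u·v + 378·u^3 + 174·u^2·w − 678·u^2 − 212·u·w + 404·u − 24·u·w^2 − 432·v^3 − 120·v^2·w + 336·v^2 + 68·v·w + 116·v + 32·v·w^2 + 64·w − 80 + 16·w^2    [combine like terms]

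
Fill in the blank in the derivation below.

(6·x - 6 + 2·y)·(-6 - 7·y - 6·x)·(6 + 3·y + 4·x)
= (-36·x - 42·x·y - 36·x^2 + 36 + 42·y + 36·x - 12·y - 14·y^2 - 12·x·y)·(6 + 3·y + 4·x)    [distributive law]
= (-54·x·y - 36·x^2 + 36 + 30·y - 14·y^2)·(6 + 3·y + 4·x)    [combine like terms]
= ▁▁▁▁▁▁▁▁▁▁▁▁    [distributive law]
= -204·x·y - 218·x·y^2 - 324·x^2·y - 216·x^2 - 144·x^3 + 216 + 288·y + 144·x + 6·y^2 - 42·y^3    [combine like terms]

Applying distributive law to the line above:

-324·x·y - 162·x·y^2 - 216·x^2·y - 216·x^2 - 108·x^2·y - 144·x^3 + 216 + 108·y + 144·x + 180·y + 90·y^2 + 120·x·y - 84·y^2 - 42·y^3 - 56·x·y^2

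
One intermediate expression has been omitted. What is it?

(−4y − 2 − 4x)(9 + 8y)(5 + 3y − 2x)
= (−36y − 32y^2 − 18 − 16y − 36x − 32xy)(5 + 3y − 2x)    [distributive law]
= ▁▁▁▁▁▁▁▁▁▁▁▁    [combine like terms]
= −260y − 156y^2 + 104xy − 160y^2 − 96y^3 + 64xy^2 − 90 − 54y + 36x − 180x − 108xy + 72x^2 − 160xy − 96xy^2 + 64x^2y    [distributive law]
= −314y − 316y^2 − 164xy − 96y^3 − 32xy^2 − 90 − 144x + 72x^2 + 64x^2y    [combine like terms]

Applying combine like terms to the line above:

(−52y − 32y^2 − 18 − 36x − 32xy)(5 + 3y − 2x)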